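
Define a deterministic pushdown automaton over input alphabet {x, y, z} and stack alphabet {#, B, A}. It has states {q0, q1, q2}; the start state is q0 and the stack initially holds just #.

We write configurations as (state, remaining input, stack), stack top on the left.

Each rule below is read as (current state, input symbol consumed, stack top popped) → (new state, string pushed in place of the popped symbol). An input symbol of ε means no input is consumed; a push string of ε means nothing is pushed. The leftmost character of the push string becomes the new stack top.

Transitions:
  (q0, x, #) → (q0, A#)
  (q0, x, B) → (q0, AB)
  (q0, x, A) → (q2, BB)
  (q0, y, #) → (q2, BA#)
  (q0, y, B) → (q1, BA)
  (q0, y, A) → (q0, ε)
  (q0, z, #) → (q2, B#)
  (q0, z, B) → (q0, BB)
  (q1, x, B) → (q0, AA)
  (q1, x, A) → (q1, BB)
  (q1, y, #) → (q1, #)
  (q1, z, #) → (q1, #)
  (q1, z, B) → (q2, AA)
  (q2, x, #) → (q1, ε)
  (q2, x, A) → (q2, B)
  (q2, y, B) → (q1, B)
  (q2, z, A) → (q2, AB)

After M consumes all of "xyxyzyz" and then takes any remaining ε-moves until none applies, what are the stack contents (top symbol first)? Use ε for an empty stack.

(q0, xyxyzyz, #)
  read x, top #: go to q0, push A# → (q0, yxyzyz, A#)
  read y, top A: go to q0, push ε → (q0, xyzyz, #)
  read x, top #: go to q0, push A# → (q0, yzyz, A#)
  read y, top A: go to q0, push ε → (q0, zyz, #)
  read z, top #: go to q2, push B# → (q2, yz, B#)
  read y, top B: go to q1, push B → (q1, z, B#)
  read z, top B: go to q2, push AA → (q2, ε, AA#)
All input consumed in state q2 with stack AA#.

AA#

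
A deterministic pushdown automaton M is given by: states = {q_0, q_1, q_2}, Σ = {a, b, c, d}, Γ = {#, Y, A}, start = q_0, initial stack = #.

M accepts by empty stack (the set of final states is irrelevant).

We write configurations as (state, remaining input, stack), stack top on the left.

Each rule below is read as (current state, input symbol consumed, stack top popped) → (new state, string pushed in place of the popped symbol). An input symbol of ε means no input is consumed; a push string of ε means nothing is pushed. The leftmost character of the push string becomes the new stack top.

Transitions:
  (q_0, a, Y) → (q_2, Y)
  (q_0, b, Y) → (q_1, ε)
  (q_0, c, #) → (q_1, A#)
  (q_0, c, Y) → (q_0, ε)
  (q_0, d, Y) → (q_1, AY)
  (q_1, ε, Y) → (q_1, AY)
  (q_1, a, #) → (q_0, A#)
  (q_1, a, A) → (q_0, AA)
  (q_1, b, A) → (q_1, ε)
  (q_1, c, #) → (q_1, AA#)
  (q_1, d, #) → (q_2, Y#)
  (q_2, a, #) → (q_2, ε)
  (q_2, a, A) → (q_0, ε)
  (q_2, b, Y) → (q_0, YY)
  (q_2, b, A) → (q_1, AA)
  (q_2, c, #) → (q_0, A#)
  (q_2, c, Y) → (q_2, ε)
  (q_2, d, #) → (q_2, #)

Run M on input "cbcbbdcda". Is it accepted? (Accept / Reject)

Accept

(q_0, cbcbbdcda, #)
  read c, top #: go to q_1, push A# → (q_1, bcbbdcda, A#)
  read b, top A: go to q_1, push ε → (q_1, cbbdcda, #)
  read c, top #: go to q_1, push AA# → (q_1, bbdcda, AA#)
  read b, top A: go to q_1, push ε → (q_1, bdcda, A#)
  read b, top A: go to q_1, push ε → (q_1, dcda, #)
  read d, top #: go to q_2, push Y# → (q_2, cda, Y#)
  read c, top Y: go to q_2, push ε → (q_2, da, #)
  read d, top #: go to q_2, push # → (q_2, a, #)
  read a, top #: go to q_2, push ε → (q_2, ε, ε)
All input consumed and the stack is empty.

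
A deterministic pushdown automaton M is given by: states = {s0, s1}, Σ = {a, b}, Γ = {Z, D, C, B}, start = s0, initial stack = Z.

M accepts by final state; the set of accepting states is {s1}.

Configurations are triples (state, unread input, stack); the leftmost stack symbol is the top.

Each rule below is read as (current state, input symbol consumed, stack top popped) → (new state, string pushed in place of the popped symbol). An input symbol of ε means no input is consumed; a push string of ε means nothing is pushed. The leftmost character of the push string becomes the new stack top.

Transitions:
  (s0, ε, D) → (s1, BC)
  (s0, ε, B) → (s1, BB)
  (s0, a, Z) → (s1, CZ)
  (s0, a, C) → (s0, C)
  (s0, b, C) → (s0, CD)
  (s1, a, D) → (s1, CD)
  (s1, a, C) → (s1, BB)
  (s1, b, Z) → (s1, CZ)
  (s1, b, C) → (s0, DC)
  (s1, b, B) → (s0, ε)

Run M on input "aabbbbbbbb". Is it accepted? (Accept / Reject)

(s0, aabbbbbbbb, Z)
  read a, top Z: go to s1, push CZ → (s1, abbbbbbbb, CZ)
  read a, top C: go to s1, push BB → (s1, bbbbbbbb, BBZ)
  read b, top B: go to s0, push ε → (s0, bbbbbbb, BZ)
  ε-move, top B: go to s1, push BB → (s1, bbbbbbb, BBZ)
  read b, top B: go to s0, push ε → (s0, bbbbbb, BZ)
  ε-move, top B: go to s1, push BB → (s1, bbbbbb, BBZ)
  read b, top B: go to s0, push ε → (s0, bbbbb, BZ)
  ε-move, top B: go to s1, push BB → (s1, bbbbb, BBZ)
  read b, top B: go to s0, push ε → (s0, bbbb, BZ)
  ε-move, top B: go to s1, push BB → (s1, bbbb, BBZ)
  read b, top B: go to s0, push ε → (s0, bbb, BZ)
  ε-move, top B: go to s1, push BB → (s1, bbb, BBZ)
  read b, top B: go to s0, push ε → (s0, bb, BZ)
  ε-move, top B: go to s1, push BB → (s1, bb, BBZ)
  read b, top B: go to s0, push ε → (s0, b, BZ)
  ε-move, top B: go to s1, push BB → (s1, b, BBZ)
  read b, top B: go to s0, push ε → (s0, ε, BZ)
  ε-move, top B: go to s1, push BB → (s1, ε, BBZ)
All input consumed; state s1 ∈ F.

Accept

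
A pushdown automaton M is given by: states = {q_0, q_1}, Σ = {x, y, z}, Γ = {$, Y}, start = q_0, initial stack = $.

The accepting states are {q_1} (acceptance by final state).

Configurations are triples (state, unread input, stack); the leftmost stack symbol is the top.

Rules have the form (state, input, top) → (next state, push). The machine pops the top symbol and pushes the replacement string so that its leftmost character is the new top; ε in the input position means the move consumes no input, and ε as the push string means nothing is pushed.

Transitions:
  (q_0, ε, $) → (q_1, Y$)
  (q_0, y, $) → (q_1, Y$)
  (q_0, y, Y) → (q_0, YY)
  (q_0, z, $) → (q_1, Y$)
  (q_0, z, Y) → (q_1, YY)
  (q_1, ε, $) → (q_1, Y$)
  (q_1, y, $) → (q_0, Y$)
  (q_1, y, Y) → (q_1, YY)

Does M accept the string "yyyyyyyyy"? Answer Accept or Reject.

Accept

One accepting computation: (q_0, yyyyyyyyy, $) ⊢ (q_1, yyyyyyyy, Y$) ⊢ (q_1, yyyyyyy, YY$) ⊢ (q_1, yyyyyy, YYY$) ⊢ (q_1, yyyyy, YYYY$) ⊢ (q_1, yyyy, YYYYY$) ⊢ (q_1, yyy, YYYYYY$) ⊢ (q_1, yy, YYYYYYY$) ⊢ (q_1, y, YYYYYYYY$) ⊢ (q_1, ε, YYYYYYYYY$)
All input consumed and state q_1 ∈ F.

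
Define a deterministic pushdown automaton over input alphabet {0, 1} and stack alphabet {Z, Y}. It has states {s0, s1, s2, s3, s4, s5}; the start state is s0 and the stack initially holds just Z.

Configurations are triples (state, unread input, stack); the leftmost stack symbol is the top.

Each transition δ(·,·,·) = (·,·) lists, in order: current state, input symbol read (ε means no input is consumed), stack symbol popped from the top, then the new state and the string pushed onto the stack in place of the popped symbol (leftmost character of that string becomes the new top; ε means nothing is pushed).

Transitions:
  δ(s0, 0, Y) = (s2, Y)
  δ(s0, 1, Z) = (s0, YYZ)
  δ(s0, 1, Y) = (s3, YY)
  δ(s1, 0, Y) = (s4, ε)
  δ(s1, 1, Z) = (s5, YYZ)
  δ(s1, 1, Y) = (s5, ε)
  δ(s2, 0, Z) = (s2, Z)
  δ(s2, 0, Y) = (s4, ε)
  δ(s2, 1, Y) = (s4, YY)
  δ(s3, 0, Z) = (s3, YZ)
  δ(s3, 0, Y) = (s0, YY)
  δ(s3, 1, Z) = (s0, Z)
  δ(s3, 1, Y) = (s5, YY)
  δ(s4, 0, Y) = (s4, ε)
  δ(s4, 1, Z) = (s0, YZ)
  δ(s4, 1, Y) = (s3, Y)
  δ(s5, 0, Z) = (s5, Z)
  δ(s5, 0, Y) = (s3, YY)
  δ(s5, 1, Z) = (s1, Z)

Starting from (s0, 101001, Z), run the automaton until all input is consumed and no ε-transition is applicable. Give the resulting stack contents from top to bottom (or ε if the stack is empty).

(s0, 101001, Z)
  read 1, top Z: go to s0, push YYZ → (s0, 01001, YYZ)
  read 0, top Y: go to s2, push Y → (s2, 1001, YYZ)
  read 1, top Y: go to s4, push YY → (s4, 001, YYYZ)
  read 0, top Y: go to s4, push ε → (s4, 01, YYZ)
  read 0, top Y: go to s4, push ε → (s4, 1, YZ)
  read 1, top Y: go to s3, push Y → (s3, ε, YZ)
All input consumed in state s3 with stack YZ.

YZ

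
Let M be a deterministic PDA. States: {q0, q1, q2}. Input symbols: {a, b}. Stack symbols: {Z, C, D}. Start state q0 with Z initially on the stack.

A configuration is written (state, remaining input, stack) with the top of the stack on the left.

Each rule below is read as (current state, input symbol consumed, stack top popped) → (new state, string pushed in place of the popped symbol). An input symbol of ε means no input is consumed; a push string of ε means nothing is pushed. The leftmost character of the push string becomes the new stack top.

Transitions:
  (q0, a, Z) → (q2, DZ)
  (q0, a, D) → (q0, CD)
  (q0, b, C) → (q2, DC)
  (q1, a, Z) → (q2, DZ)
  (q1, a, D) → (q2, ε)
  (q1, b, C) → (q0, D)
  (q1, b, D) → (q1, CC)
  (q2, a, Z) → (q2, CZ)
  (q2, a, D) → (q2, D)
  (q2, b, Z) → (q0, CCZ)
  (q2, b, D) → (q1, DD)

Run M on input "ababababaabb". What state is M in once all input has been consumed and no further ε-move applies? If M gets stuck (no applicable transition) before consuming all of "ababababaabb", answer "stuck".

(q0, ababababaabb, Z)
  read a, top Z: go to q2, push DZ → (q2, babababaabb, DZ)
  read b, top D: go to q1, push DD → (q1, abababaabb, DDZ)
  read a, top D: go to q2, push ε → (q2, bababaabb, DZ)
  read b, top D: go to q1, push DD → (q1, ababaabb, DDZ)
  read a, top D: go to q2, push ε → (q2, babaabb, DZ)
  read b, top D: go to q1, push DD → (q1, abaabb, DDZ)
  read a, top D: go to q2, push ε → (q2, baabb, DZ)
  read b, top D: go to q1, push DD → (q1, aabb, DDZ)
  read a, top D: go to q2, push ε → (q2, abb, DZ)
  read a, top D: go to q2, push D → (q2, bb, DZ)
  read b, top D: go to q1, push DD → (q1, b, DDZ)
  read b, top D: go to q1, push CC → (q1, ε, CCDZ)
All input consumed; M is in state q1.

q1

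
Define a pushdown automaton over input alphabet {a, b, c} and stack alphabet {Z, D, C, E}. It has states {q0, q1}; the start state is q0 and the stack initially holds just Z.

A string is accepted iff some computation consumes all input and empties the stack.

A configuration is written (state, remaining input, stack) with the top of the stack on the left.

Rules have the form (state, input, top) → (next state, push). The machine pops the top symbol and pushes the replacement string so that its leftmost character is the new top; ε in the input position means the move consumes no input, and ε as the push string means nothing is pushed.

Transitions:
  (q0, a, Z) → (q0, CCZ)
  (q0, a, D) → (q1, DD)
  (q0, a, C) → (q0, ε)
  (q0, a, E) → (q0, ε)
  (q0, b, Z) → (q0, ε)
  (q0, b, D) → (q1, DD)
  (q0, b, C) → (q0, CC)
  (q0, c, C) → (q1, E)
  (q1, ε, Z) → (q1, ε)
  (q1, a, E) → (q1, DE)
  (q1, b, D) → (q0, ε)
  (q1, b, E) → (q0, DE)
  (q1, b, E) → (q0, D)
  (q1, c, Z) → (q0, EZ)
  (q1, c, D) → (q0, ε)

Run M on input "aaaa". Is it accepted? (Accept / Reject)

No computation consumes all input and empties the stack.

Reject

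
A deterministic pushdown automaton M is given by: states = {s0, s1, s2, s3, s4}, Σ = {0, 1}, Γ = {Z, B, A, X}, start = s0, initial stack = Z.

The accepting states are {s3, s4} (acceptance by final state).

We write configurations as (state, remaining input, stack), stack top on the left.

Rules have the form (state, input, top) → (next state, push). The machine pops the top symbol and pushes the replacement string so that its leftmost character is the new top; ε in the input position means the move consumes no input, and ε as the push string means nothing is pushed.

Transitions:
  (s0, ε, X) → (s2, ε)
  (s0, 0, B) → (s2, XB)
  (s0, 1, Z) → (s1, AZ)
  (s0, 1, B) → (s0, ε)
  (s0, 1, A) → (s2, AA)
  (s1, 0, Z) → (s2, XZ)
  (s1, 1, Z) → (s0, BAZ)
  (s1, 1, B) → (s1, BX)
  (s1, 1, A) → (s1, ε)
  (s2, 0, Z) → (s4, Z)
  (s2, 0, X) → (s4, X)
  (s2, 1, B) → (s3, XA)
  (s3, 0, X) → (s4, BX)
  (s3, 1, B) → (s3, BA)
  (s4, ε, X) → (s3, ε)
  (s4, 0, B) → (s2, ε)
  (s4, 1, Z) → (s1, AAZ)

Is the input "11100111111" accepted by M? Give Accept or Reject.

(s0, 11100111111, Z)
  read 1, top Z: go to s1, push AZ → (s1, 1100111111, AZ)
  read 1, top A: go to s1, push ε → (s1, 100111111, Z)
  read 1, top Z: go to s0, push BAZ → (s0, 00111111, BAZ)
  read 0, top B: go to s2, push XB → (s2, 0111111, XBAZ)
  read 0, top X: go to s4, push X → (s4, 111111, XBAZ)
  ε-move, top X: go to s3, push ε → (s3, 111111, BAZ)
  read 1, top B: go to s3, push BA → (s3, 11111, BAAZ)
  read 1, top B: go to s3, push BA → (s3, 1111, BAAAZ)
  read 1, top B: go to s3, push BA → (s3, 111, BAAAAZ)
  read 1, top B: go to s3, push BA → (s3, 11, BAAAAAZ)
  read 1, top B: go to s3, push BA → (s3, 1, BAAAAAAZ)
  read 1, top B: go to s3, push BA → (s3, ε, BAAAAAAAZ)
All input consumed; state s3 ∈ F.

Accept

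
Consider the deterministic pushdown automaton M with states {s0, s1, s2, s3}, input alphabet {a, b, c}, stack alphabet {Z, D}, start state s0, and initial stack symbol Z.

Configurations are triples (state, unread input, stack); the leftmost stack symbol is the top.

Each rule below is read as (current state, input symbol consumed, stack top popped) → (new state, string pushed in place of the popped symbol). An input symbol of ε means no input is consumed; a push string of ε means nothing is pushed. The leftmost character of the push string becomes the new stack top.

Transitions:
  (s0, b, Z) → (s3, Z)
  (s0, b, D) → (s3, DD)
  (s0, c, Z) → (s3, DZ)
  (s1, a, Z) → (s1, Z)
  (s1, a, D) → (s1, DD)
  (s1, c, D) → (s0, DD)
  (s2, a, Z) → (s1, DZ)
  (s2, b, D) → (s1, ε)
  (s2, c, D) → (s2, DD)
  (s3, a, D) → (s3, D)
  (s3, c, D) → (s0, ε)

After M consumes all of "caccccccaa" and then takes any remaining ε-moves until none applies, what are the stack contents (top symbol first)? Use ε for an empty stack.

DZ

(s0, caccccccaa, Z)
  read c, top Z: go to s3, push DZ → (s3, accccccaa, DZ)
  read a, top D: go to s3, push D → (s3, ccccccaa, DZ)
  read c, top D: go to s0, push ε → (s0, cccccaa, Z)
  read c, top Z: go to s3, push DZ → (s3, ccccaa, DZ)
  read c, top D: go to s0, push ε → (s0, cccaa, Z)
  read c, top Z: go to s3, push DZ → (s3, ccaa, DZ)
  read c, top D: go to s0, push ε → (s0, caa, Z)
  read c, top Z: go to s3, push DZ → (s3, aa, DZ)
  read a, top D: go to s3, push D → (s3, a, DZ)
  read a, top D: go to s3, push D → (s3, ε, DZ)
All input consumed in state s3 with stack DZ.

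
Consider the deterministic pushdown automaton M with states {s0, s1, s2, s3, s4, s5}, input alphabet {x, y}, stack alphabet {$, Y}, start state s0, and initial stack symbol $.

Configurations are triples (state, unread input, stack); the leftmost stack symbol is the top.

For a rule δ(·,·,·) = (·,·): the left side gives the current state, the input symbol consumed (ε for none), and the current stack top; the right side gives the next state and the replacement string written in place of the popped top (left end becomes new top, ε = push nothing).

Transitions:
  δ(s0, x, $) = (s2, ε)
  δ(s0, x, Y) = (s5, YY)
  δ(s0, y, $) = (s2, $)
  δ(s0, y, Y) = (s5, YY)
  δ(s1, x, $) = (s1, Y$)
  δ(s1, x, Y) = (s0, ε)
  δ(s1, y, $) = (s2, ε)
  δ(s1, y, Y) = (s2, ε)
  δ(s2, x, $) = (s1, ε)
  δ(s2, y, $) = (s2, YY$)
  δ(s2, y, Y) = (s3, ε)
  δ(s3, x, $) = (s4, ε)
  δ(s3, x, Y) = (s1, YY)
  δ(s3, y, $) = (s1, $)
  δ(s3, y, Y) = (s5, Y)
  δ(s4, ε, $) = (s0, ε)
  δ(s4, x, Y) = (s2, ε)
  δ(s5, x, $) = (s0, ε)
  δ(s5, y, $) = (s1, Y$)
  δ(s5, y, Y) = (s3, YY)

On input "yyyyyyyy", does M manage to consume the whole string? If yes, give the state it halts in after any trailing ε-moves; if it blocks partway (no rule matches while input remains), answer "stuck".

(s0, yyyyyyyy, $) ⊢ (s2, yyyyyyy, $) ⊢ (s2, yyyyyy, YY$) ⊢ (s3, yyyyy, Y$) ⊢ (s5, yyyy, Y$) ⊢ (s3, yyy, YY$) ⊢ (s5, yy, YY$) ⊢ (s3, y, YYY$) ⊢ (s5, ε, YYY$)
All input consumed; M is in state s5.

s5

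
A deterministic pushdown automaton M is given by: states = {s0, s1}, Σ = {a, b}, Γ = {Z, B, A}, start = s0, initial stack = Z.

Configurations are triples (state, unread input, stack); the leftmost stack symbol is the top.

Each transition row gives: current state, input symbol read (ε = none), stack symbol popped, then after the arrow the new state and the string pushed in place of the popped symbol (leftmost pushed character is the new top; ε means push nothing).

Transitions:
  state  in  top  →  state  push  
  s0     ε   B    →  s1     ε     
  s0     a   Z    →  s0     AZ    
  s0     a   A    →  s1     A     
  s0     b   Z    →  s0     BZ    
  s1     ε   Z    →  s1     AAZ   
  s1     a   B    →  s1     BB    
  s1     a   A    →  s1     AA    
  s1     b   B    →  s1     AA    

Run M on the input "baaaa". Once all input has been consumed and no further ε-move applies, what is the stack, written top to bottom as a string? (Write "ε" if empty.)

(s0, baaaa, Z)
  read b, top Z: go to s0, push BZ → (s0, aaaa, BZ)
  ε-move, top B: go to s1, push ε → (s1, aaaa, Z)
  ε-move, top Z: go to s1, push AAZ → (s1, aaaa, AAZ)
  read a, top A: go to s1, push AA → (s1, aaa, AAAZ)
  read a, top A: go to s1, push AA → (s1, aa, AAAAZ)
  read a, top A: go to s1, push AA → (s1, a, AAAAAZ)
  read a, top A: go to s1, push AA → (s1, ε, AAAAAAZ)
All input consumed in state s1 with stack AAAAAAZ.

AAAAAAZ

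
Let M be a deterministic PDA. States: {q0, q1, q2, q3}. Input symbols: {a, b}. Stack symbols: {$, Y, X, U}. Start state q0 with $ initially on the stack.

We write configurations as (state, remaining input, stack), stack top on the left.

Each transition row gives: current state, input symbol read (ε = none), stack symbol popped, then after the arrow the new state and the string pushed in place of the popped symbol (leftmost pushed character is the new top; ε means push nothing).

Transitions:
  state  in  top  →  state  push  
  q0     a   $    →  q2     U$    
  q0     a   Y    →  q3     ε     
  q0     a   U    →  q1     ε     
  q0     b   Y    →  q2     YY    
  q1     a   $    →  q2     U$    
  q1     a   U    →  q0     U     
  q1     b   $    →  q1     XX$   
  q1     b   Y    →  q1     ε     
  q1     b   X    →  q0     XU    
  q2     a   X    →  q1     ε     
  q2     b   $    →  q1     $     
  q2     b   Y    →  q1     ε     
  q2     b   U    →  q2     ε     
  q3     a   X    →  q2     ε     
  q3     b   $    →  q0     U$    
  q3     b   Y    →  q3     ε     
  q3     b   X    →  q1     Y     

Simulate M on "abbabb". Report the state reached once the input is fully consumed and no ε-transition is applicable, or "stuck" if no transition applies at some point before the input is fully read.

(q0, abbabb, $)
  read a, top $: go to q2, push U$ → (q2, bbabb, U$)
  read b, top U: go to q2, push ε → (q2, babb, $)
  read b, top $: go to q1, push $ → (q1, abb, $)
  read a, top $: go to q2, push U$ → (q2, bb, U$)
  read b, top U: go to q2, push ε → (q2, b, $)
  read b, top $: go to q1, push $ → (q1, ε, $)
All input consumed; M is in state q1.

q1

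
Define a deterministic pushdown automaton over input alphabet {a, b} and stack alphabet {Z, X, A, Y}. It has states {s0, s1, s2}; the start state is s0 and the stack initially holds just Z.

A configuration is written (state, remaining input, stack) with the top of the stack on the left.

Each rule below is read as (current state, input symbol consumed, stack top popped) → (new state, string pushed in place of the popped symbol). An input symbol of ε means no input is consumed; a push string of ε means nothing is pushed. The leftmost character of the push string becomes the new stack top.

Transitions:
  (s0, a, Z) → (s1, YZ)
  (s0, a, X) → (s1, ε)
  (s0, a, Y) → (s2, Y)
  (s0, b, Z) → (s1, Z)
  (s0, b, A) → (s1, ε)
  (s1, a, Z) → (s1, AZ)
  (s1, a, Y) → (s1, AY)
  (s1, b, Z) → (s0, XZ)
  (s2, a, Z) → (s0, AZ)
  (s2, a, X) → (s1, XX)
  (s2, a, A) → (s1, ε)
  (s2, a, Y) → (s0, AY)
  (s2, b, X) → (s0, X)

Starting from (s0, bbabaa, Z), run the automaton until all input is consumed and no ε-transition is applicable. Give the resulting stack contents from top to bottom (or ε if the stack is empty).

(s0, bbabaa, Z) ⊢ (s1, babaa, Z) ⊢ (s0, abaa, XZ) ⊢ (s1, baa, Z) ⊢ (s0, aa, XZ) ⊢ (s1, a, Z) ⊢ (s1, ε, AZ)
All input consumed in state s1 with stack AZ.

AZ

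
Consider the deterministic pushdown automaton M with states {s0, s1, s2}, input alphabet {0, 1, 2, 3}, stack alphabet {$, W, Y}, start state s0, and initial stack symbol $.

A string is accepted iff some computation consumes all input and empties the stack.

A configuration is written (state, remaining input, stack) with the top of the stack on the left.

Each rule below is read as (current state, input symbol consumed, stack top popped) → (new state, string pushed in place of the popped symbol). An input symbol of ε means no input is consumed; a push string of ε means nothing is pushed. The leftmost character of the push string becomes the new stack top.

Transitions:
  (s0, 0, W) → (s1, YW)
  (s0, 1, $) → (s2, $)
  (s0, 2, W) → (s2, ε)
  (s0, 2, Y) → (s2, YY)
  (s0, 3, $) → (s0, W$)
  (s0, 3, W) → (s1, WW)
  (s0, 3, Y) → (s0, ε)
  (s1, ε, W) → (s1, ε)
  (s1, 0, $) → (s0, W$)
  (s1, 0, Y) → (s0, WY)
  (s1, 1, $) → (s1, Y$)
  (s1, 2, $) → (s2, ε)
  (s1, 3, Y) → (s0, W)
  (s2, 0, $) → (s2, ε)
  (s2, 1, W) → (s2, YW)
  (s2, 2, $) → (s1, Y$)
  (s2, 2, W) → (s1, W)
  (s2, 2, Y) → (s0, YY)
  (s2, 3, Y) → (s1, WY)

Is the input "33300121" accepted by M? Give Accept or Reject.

(s0, 33300121, $)
  read 3, top $: go to s0, push W$ → (s0, 3300121, W$)
  read 3, top W: go to s1, push WW → (s1, 300121, WW$)
  ε-move, top W: go to s1, push ε → (s1, 300121, W$)
  ε-move, top W: go to s1, push ε → (s1, 300121, $)
No transition applies at (s1, 300121, $); input not fully consumed.

Reject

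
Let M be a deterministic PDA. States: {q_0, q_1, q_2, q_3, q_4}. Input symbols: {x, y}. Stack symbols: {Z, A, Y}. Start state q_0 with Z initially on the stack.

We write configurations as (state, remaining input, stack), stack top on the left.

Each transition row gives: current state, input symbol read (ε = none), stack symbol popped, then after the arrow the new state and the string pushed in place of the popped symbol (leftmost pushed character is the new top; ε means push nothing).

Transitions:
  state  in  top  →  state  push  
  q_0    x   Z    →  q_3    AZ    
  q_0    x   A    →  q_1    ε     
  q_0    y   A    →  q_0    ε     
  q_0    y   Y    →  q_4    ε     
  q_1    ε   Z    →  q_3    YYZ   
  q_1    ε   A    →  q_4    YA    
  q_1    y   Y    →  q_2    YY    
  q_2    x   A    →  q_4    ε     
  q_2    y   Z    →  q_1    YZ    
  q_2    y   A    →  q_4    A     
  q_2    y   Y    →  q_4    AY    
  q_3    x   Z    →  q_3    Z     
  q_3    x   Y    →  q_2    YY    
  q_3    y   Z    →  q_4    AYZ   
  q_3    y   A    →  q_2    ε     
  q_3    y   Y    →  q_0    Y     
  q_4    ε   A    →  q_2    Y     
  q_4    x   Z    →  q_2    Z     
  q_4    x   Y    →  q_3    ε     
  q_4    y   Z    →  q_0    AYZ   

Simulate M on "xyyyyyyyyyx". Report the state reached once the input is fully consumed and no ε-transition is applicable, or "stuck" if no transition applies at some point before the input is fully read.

(q_0, xyyyyyyyyyx, Z) ⊢ (q_3, yyyyyyyyyx, AZ) ⊢ (q_2, yyyyyyyyx, Z) ⊢ (q_1, yyyyyyyx, YZ) ⊢ (q_2, yyyyyyx, YYZ) ⊢ (q_4, yyyyyx, AYYZ) ⊢ (q_2, yyyyyx, YYYZ) ⊢ (q_4, yyyyx, AYYYZ) ⊢ (q_2, yyyyx, YYYYZ) ⊢ (q_4, yyyx, AYYYYZ) ⊢ (q_2, yyyx, YYYYYZ) ⊢ (q_4, yyx, AYYYYYZ) ⊢ (q_2, yyx, YYYYYYZ) ⊢ (q_4, yx, AYYYYYYZ) ⊢ (q_2, yx, YYYYYYYZ) ⊢ (q_4, x, AYYYYYYYZ) ⊢ (q_2, x, YYYYYYYYZ)
No transition for (q_2, x, top Y); M blocks with input x remaining.

stuck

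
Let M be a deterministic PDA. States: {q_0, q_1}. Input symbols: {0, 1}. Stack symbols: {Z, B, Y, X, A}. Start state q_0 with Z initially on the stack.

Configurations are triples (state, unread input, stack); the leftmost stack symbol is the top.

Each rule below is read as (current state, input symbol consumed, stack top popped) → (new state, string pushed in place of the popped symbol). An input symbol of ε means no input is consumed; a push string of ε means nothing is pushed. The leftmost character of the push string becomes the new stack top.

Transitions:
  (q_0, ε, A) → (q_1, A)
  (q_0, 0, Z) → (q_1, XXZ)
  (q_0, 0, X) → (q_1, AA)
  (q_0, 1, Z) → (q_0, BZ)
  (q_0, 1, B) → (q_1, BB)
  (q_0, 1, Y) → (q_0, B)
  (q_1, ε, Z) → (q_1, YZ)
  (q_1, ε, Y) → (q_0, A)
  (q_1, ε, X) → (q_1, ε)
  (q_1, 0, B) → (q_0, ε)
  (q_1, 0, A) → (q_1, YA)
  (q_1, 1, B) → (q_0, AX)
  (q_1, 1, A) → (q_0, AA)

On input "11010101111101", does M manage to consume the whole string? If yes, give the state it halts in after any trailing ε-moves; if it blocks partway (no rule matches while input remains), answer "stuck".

q_1

(q_0, 11010101111101, Z) ⊢ (q_0, 1010101111101, BZ) ⊢ (q_1, 010101111101, BBZ) ⊢ (q_0, 10101111101, BZ) ⊢ (q_1, 0101111101, BBZ) ⊢ (q_0, 101111101, BZ) ⊢ (q_1, 01111101, BBZ) ⊢ (q_0, 1111101, BZ) ⊢ (q_1, 111101, BBZ) ⊢ (q_0, 11101, AXBZ) ⊢ (q_1, 11101, AXBZ) ⊢ (q_0, 1101, AAXBZ) ⊢ (q_1, 1101, AAXBZ) ⊢ (q_0, 101, AAAXBZ) ⊢ (q_1, 101, AAAXBZ) ⊢ (q_0, 01, AAAAXBZ) ⊢ (q_1, 01, AAAAXBZ) ⊢ (q_1, 1, YAAAAXBZ) ⊢ (q_0, 1, AAAAAXBZ) ⊢ (q_1, 1, AAAAAXBZ) ⊢ (q_0, ε, AAAAAAXBZ) ⊢ (q_1, ε, AAAAAAXBZ)
All input consumed; M is in state q_1.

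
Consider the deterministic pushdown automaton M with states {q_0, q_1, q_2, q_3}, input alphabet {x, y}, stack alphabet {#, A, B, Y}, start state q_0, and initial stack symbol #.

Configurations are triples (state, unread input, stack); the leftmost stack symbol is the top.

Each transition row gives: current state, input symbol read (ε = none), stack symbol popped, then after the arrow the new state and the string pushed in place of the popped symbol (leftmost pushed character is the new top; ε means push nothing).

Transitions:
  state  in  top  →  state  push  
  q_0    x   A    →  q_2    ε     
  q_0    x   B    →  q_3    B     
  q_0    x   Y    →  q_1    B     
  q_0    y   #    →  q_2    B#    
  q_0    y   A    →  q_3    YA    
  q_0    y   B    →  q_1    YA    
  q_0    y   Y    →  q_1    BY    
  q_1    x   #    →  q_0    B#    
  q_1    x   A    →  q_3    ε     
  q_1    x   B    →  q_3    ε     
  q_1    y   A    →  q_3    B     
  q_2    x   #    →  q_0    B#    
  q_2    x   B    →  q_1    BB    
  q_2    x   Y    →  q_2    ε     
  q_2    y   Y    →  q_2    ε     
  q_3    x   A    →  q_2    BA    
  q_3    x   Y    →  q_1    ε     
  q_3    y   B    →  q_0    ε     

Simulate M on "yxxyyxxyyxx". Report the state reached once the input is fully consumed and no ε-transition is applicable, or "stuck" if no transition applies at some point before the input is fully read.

(q_0, yxxyyxxyyxx, #)
  read y, top #: go to q_2, push B# → (q_2, xxyyxxyyxx, B#)
  read x, top B: go to q_1, push BB → (q_1, xyyxxyyxx, BB#)
  read x, top B: go to q_3, push ε → (q_3, yyxxyyxx, B#)
  read y, top B: go to q_0, push ε → (q_0, yxxyyxx, #)
  read y, top #: go to q_2, push B# → (q_2, xxyyxx, B#)
  read x, top B: go to q_1, push BB → (q_1, xyyxx, BB#)
  read x, top B: go to q_3, push ε → (q_3, yyxx, B#)
  read y, top B: go to q_0, push ε → (q_0, yxx, #)
  read y, top #: go to q_2, push B# → (q_2, xx, B#)
  read x, top B: go to q_1, push BB → (q_1, x, BB#)
  read x, top B: go to q_3, push ε → (q_3, ε, B#)
All input consumed; M is in state q_3.

q_3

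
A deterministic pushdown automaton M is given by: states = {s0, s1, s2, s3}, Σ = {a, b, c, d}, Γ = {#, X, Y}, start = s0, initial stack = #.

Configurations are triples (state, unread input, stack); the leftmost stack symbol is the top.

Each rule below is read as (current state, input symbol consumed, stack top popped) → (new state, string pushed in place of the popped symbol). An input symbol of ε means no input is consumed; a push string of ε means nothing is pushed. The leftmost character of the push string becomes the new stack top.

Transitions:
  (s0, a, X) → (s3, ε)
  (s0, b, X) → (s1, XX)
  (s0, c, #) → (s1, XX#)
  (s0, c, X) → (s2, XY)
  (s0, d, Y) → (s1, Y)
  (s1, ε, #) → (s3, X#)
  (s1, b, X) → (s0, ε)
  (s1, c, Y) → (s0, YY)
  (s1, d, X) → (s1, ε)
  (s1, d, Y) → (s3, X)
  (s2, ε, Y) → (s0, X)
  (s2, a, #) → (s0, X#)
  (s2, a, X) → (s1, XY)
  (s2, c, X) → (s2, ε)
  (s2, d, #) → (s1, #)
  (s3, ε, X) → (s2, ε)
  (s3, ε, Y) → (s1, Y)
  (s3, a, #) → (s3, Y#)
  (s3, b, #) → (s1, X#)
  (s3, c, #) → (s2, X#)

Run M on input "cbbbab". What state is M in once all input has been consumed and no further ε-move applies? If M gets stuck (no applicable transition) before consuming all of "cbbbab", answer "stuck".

(s0, cbbbab, #) ⊢ (s1, bbbab, XX#) ⊢ (s0, bbab, X#) ⊢ (s1, bab, XX#) ⊢ (s0, ab, X#) ⊢ (s3, b, #) ⊢ (s1, ε, X#)
All input consumed; M is in state s1.

s1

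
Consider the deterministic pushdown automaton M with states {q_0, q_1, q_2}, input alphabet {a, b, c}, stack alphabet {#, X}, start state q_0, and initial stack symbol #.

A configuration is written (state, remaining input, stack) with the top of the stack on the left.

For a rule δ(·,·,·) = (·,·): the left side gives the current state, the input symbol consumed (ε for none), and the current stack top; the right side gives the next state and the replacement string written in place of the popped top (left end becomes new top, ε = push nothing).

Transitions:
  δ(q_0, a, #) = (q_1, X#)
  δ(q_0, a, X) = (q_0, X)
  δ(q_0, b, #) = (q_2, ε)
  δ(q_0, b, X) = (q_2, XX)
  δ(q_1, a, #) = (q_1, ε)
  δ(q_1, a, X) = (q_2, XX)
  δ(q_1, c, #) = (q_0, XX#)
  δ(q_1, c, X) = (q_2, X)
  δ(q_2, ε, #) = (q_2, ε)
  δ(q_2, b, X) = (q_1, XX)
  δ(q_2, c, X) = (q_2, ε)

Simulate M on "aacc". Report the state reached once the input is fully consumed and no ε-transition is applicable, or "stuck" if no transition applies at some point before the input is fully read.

q_2

(q_0, aacc, #)
  read a, top #: go to q_1, push X# → (q_1, acc, X#)
  read a, top X: go to q_2, push XX → (q_2, cc, XX#)
  read c, top X: go to q_2, push ε → (q_2, c, X#)
  read c, top X: go to q_2, push ε → (q_2, ε, #)
  ε-move, top #: go to q_2, push ε → (q_2, ε, ε)
All input consumed; M is in state q_2.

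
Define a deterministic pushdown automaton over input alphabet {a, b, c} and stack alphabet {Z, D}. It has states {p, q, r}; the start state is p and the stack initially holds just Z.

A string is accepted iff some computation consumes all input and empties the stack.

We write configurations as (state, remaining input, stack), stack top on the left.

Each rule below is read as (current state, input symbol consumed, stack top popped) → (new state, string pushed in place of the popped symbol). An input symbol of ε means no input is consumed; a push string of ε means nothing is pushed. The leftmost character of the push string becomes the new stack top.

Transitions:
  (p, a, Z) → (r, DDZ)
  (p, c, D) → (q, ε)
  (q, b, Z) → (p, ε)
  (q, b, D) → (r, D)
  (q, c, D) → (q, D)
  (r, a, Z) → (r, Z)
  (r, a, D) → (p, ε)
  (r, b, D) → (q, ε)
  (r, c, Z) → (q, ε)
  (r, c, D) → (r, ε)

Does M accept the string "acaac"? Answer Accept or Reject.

(p, acaac, Z)
  read a, top Z: go to r, push DDZ → (r, caac, DDZ)
  read c, top D: go to r, push ε → (r, aac, DZ)
  read a, top D: go to p, push ε → (p, ac, Z)
  read a, top Z: go to r, push DDZ → (r, c, DDZ)
  read c, top D: go to r, push ε → (r, ε, DZ)
All input consumed; stack is DZ, not empty, and no further ε-move applies.

Reject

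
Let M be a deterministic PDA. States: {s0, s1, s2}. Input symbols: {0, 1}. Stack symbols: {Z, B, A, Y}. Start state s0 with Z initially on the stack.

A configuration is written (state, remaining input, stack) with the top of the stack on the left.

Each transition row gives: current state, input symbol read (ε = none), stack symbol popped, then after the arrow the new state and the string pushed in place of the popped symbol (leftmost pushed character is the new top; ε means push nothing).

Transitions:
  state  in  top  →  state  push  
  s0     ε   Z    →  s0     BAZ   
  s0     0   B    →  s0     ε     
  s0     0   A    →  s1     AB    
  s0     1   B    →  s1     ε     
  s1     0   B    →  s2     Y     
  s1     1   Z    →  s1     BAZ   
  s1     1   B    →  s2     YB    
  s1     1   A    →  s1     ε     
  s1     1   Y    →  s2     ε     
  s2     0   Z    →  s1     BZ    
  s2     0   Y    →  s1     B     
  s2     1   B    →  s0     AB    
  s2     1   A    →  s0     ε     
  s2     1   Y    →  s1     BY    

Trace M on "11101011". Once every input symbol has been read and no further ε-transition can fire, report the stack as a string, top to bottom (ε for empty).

(s0, 11101011, Z)
  ε-move, top Z: go to s0, push BAZ → (s0, 11101011, BAZ)
  read 1, top B: go to s1, push ε → (s1, 1101011, AZ)
  read 1, top A: go to s1, push ε → (s1, 101011, Z)
  read 1, top Z: go to s1, push BAZ → (s1, 01011, BAZ)
  read 0, top B: go to s2, push Y → (s2, 1011, YAZ)
  read 1, top Y: go to s1, push BY → (s1, 011, BYAZ)
  read 0, top B: go to s2, push Y → (s2, 11, YYAZ)
  read 1, top Y: go to s1, push BY → (s1, 1, BYYAZ)
  read 1, top B: go to s2, push YB → (s2, ε, YBYYAZ)
All input consumed in state s2 with stack YBYYAZ.

YBYYAZ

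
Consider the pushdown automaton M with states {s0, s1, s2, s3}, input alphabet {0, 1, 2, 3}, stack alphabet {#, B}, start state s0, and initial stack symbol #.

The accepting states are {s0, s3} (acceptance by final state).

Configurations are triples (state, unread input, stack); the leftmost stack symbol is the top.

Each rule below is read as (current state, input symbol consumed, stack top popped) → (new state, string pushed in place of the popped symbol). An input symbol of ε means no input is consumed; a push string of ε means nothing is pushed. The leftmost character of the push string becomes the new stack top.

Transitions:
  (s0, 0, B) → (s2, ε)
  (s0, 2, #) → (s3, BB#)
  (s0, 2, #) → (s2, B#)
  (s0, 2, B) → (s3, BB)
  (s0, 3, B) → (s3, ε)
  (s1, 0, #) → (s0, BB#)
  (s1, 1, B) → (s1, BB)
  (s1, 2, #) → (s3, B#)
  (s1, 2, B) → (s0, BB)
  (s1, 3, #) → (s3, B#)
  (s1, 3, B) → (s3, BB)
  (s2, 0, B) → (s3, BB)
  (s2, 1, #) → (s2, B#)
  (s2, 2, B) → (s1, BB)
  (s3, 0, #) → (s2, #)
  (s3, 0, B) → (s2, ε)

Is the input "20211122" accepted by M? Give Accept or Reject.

One accepting computation: (s0, 20211122, #) ⊢ (s3, 0211122, BB#) ⊢ (s2, 211122, B#) ⊢ (s1, 11122, BB#) ⊢ (s1, 1122, BBB#) ⊢ (s1, 122, BBBB#) ⊢ (s1, 22, BBBBB#) ⊢ (s0, 2, BBBBBB#) ⊢ (s3, ε, BBBBBBB#)
All input consumed and state s3 ∈ F.

Accept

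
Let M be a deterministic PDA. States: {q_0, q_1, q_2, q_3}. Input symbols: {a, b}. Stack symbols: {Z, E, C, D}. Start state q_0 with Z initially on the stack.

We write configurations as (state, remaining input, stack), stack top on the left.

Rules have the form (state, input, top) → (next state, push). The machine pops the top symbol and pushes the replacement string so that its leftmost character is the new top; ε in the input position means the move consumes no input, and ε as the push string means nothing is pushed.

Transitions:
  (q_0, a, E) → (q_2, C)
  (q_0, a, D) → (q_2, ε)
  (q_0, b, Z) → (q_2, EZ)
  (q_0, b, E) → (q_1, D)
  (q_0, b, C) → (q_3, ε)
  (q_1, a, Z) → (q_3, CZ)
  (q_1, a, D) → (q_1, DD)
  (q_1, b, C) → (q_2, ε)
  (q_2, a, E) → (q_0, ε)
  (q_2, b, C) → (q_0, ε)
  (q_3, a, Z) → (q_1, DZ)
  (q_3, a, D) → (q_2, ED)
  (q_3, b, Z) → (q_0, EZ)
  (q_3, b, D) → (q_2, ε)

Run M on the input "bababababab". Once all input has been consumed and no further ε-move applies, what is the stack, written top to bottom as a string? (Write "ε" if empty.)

(q_0, bababababab, Z)
  read b, top Z: go to q_2, push EZ → (q_2, ababababab, EZ)
  read a, top E: go to q_0, push ε → (q_0, babababab, Z)
  read b, top Z: go to q_2, push EZ → (q_2, abababab, EZ)
  read a, top E: go to q_0, push ε → (q_0, bababab, Z)
  read b, top Z: go to q_2, push EZ → (q_2, ababab, EZ)
  read a, top E: go to q_0, push ε → (q_0, babab, Z)
  read b, top Z: go to q_2, push EZ → (q_2, abab, EZ)
  read a, top E: go to q_0, push ε → (q_0, bab, Z)
  read b, top Z: go to q_2, push EZ → (q_2, ab, EZ)
  read a, top E: go to q_0, push ε → (q_0, b, Z)
  read b, top Z: go to q_2, push EZ → (q_2, ε, EZ)
All input consumed in state q_2 with stack EZ.

EZ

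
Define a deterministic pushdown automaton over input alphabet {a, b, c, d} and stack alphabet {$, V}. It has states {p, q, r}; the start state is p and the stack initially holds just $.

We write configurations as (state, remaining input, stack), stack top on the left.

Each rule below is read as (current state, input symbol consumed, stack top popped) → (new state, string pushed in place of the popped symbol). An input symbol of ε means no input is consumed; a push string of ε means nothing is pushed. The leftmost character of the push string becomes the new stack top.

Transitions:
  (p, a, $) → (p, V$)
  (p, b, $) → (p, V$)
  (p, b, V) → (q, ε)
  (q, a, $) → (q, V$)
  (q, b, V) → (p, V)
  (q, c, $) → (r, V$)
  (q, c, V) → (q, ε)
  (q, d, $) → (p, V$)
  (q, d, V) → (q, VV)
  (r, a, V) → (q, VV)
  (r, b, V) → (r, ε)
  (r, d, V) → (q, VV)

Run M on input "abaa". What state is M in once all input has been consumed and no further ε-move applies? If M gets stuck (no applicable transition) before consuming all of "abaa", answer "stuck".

stuck

(p, abaa, $) ⊢ (p, baa, V$) ⊢ (q, aa, $) ⊢ (q, a, V$)
No transition for (q, a, top V); M blocks with input a remaining.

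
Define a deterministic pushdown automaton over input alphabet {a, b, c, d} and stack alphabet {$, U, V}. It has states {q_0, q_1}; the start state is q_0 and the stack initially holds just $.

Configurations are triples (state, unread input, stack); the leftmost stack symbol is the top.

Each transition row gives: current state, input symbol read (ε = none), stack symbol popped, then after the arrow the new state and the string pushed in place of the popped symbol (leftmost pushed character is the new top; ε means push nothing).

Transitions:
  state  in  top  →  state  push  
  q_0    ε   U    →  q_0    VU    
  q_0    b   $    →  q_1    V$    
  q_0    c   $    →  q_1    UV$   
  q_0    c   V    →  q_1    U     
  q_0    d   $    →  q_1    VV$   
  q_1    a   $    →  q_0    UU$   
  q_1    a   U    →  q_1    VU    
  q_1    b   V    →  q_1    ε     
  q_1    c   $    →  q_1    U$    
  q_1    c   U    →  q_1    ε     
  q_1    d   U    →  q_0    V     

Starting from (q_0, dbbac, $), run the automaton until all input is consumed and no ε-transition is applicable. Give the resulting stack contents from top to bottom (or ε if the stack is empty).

(q_0, dbbac, $)
  read d, top $: go to q_1, push VV$ → (q_1, bbac, VV$)
  read b, top V: go to q_1, push ε → (q_1, bac, V$)
  read b, top V: go to q_1, push ε → (q_1, ac, $)
  read a, top $: go to q_0, push UU$ → (q_0, c, UU$)
  ε-move, top U: go to q_0, push VU → (q_0, c, VUU$)
  read c, top V: go to q_1, push U → (q_1, ε, UUU$)
All input consumed in state q_1 with stack UUU$.

UUU$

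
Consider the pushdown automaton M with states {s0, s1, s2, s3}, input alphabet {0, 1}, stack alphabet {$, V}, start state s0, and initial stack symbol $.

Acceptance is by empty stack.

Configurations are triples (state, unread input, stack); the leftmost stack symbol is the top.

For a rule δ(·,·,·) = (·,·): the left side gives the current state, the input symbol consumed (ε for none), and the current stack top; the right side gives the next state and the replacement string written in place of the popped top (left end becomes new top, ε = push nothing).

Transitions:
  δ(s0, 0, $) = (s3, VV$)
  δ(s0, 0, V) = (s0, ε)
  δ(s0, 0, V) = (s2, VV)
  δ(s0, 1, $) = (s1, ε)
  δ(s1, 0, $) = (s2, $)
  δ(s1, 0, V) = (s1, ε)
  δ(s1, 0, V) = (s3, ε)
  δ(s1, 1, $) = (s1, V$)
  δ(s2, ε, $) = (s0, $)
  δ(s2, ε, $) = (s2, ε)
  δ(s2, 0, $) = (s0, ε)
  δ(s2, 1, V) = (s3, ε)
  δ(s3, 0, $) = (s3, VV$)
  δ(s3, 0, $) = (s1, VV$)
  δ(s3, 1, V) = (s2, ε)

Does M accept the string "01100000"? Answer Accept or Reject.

Accept

One accepting computation: (s0, 01100000, $) ⊢ (s3, 1100000, VV$) ⊢ (s2, 100000, V$) ⊢ (s3, 00000, $) ⊢ (s1, 0000, VV$) ⊢ (s1, 000, V$) ⊢ (s1, 00, $) ⊢ (s2, 0, $) ⊢ (s0, ε, ε)
All input consumed and the stack is empty.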